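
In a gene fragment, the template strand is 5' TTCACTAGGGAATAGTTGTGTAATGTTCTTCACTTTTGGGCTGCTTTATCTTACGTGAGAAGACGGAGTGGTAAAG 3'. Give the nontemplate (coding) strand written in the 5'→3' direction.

The coding strand is complementary and antiparallel to the template: take the complement (A↔T, G↔C) and reverse.

5'-CTTTACCACTCCGTCTTCTCACGTAAGATAAAGCAGCCCAAAAGTGAAGAACATTACACAACTATTCCCTAGTGAA-3'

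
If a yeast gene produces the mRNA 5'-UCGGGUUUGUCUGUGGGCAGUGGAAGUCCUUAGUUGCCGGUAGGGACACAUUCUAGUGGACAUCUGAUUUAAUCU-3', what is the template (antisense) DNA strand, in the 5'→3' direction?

Replace U with T to get the coding DNA strand: TCGGGTTTGTCTGTGGGCAGTGGAAGTCCTTAGTTGCCGGTAGGGACACATTCTAGTGGACATCTGATTTAATCT. The template strand is its reverse complement (complement AGCCCAAACAGACACCCGTCACCTTCAGGAATCAACGGCCATCCCTGTGTAAGATCACCTGTAGACTAAATTAGA, then reverse).

5′-AGATTAAATCAGATGTCCACTAGAATGTGTCCCTACCGGCAACTAAGGACTTCCACTGCCCACAGACAAACCCGA-3′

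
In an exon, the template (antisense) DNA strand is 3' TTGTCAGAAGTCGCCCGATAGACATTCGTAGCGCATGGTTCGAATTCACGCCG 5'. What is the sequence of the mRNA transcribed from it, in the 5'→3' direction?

5'-AACAGUCUUCAGCGGGCUAUCUGUAAGCAUCGCGUACCAAGCUUAAGUGCGGC-3'

Reading the template 3'→5' as shown, RNA polymerase pairs each base (A→U, T→A, G↔C) to build mRNA 5'→3' directly.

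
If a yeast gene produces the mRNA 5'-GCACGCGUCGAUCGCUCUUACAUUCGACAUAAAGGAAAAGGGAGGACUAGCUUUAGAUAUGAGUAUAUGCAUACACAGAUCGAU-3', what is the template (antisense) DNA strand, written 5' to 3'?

5'-ATCGATCTGTGTATGCATATACTCATATCTAAAGCTAGTCCTCCCTTTTCCTTTATGTCGAATGTAAGAGCGATCGACGCGTGC-3'

Replace U with T to get the coding DNA strand: GCACGCGTCGATCGCTCTTACATTCGACATAAAGGAAAAGGGAGGACTAGCTTTAGATATGAGTATATGCATACACAGATCGAT. The template strand is its reverse complement (complement CGTGCGCAGCTAGCGAGAATGTAAGCTGTATTTCCTTTTCCCTCCTGATCGAAATCTATACTCATATACGTATGTGTCTAGCTA, then reverse).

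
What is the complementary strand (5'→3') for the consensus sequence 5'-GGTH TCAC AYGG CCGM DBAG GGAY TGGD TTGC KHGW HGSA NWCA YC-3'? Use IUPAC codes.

5'-GRTGWNTSCDWCDMGCAAHCCARTCCCTVHKCGGCCRTGTGADACC-3'

Standard pairs A↔T, G↔C; ambiguity codes pair Y↔R, M↔K, W↔W, S↔S, B↔V, D↔H, N↔N. Complement (CCADAGTGTRCCGGCKHVTCCCTRACCHAACGMDCWDCSTNWGTRG), then reverse for 5'→3'.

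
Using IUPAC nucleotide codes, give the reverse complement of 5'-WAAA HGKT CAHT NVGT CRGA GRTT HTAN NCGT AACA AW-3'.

Standard pairs A↔T, G↔C; ambiguity codes pair R↔Y, K↔M, W↔W, H↔D, V↔B, N↔N. Complement (WTTTDCMAGTDANBCAGYCTCYAADATNNGCATTGTTW), then reverse for 5'→3'.

5'-WTTGTTACGNNTADAAYCTCYGACBNADTGAMCDTTTW-3'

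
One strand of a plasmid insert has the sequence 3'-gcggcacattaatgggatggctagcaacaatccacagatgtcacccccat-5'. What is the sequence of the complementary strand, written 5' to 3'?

5'-CGCCGTGTAATTACCCTACCGATCGTTGTTAGGTGTCTACAGTGGGGGTA-3'

The strand is given 3'→5', so its complement runs 5'→3' in the same left-to-right order: pair each base A↔T, G↔C.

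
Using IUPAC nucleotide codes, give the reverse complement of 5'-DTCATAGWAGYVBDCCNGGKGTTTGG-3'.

Standard pairs A↔T, G↔C; ambiguity codes pair Y↔R, K↔M, W↔W, B↔V, D↔H, N↔N. Complement (HAGTATCWTCRBVHGGNCCMCAAACC), then reverse for 5'→3'.

5'-CCAAACMCCNGGHVBRCTWCTATGAH-3'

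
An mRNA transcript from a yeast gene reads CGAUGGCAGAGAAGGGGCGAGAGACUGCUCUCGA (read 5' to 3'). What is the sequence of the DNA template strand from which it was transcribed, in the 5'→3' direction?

Replace U with T to get the coding DNA strand: CGATGGCAGAGAAGGGGCGAGAGACTGCTCTCGA. The template strand is its reverse complement (complement GCTACCGTCTCTTCCCCGCTCTCTGACGAGAGCT, then reverse).

5'-TCGAGAGCAGTCTCTCGCCCCTTCTCTGCCATCG-3'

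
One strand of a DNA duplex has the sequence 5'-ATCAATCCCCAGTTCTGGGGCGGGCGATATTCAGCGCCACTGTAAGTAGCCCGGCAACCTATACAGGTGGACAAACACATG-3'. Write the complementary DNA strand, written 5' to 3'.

Pairing A↔T and G↔C gives TAGTTAGGGGTCAAGACCCCGCCCGCTATAAGTCGCGGTGACATTCATCGGGCCGTTGGATATGTCCACCTGTTTGTGTAC, running 3'→5'. Reverse for the 5'→3' convention.

5'-CATGTGTTTGTCCACCTGTATAGGTTGCCGGGCTACTTACAGTGGCGCTGAATATCGCCCGCCCCAGAACTGGGGATTGAT-3'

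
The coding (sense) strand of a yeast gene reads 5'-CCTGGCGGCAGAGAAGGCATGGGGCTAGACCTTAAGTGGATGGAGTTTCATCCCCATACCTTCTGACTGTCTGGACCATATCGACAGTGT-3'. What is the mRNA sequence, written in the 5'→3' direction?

5'-CCUGGCGGCAGAGAAGGCAUGGGGCUAGACCUUAAGUGGAUGGAGUUUCAUCCCCAUACCUUCUGACUGUCUGGACCAUAUCGACAGUGU-3'

The mRNA is synthesized from the template strand, so it matches the coding strand with T replaced by U.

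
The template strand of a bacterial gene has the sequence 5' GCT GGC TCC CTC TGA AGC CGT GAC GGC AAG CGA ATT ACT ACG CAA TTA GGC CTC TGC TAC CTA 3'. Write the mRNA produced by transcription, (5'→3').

5'-UAGGUAGCAGAGGCCUAAUUGCGUAGUAAUUCGCUUGCCGUCACGGCUUCAGAGGGAGCCAGC-3'

RNA polymerase reads the template 3'→5' and synthesizes mRNA 5'→3' by base-pairing (A→U, T→A, G↔C). The complement of the template is CGACCGAGGGAGACTTCGGCACTGCCGTTCGCTTAATGATGCGTTAATCCGGAGACGATGGAT; antiparallel, so 5'→3' the coding strand is TAGGTAGCAGAGGCCTAATTGCGTAGTAATTCGCTTGCCGTCACGGCTTCAGAGGGAGCCAGC. Replace T with U for the mRNA.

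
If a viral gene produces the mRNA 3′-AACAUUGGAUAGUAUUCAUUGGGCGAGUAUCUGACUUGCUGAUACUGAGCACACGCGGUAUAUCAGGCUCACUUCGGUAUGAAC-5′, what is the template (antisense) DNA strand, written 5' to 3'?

5′-TTGTAACCTATCATAAGTAACCCGCTCATAGACTGAACGACTATGACTCGTGTGCGCCATATAGTCCGAGTGAAGCCATACTTG-3′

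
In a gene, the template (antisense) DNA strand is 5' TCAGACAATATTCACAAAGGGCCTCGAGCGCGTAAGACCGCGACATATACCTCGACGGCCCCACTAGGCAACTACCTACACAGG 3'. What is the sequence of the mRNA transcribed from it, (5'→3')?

5'-CCUGUGUAGGUAGUUGCCUAGUGGGGCCGUCGAGGUAUAUGUCGCGGUCUUACGCGCUCGAGGCCCUUUGUGAAUAUUGUCUGA-3'

RNA polymerase reads the template 3'→5' and synthesizes mRNA 5'→3' by base-pairing (A→U, T→A, G↔C). The complement of the template is AGTCTGTTATAAGTGTTTCCCGGAGCTCGCGCATTCTGGCGCTGTATATGGAGCTGCCGGGGTGATCCGTTGATGGATGTGTCC; antiparallel, so 5'→3' the coding strand is CCTGTGTAGGTAGTTGCCTAGTGGGGCCGTCGAGGTATATGTCGCGGTCTTACGCGCTCGAGGCCCTTTGTGAATATTGTCTGA. Replace T with U for the mRNA.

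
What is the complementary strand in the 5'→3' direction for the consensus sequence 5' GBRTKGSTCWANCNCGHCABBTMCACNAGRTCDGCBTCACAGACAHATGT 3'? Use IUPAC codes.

5'-ACATDTGTCTGTGAVGCHGAYCTNGTGKAVVTGDCGNGNTWGASCMAYVC-3'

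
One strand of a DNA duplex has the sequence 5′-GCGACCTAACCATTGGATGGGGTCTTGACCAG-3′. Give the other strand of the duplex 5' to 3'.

The complement of GCGACCTAACCATTGGATGGGGTCTTGACCAG is CGCTGGATTGGTAACCTACCCCAGAACTGGTC (A↔T, G↔C). DNA strands are antiparallel, so the complementary strand runs 3'→5'; reversing gives the 5'→3' form.

5'-CTGGTCAAGACCCCATCCAATGGTTAGGTCGC-3'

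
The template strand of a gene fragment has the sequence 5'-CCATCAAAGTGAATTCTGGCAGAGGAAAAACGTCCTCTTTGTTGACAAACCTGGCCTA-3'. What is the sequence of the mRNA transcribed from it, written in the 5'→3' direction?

The mRNA has the sequence of the coding strand (reverse complement of the template) with T→U. Reverse complement of CCATCAAAGTGAATTCTGGCAGAGGAAAAACGTCCTCTTTGTTGACAAACCTGGCCTA is TAGGCCAGGTTTGTCAACAAAGAGGACGTTTTTCCTCTGCCAGAATTCACTTTGATGG; then T→U.

5'-UAGGCCAGGUUUGUCAACAAAGAGGACGUUUUUCCUCUGCCAGAAUUCACUUUGAUGG-3'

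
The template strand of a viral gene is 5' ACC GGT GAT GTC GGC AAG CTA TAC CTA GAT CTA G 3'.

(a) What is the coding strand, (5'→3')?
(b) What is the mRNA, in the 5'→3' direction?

(a) 5'-CTAGATCTAGGTATAGCTTGCCGACATCACCGGT-3'
(b) 5'-CUAGAUCUAGGUAUAGCUUGCCGACAUCACCGGU-3'

(a) The coding strand is the reverse complement of the template: complement TGGCCACTACAGCCGTTCGATATGGATCTAGATC, then reverse.
(b) mRNA has the coding-strand sequence with T→U.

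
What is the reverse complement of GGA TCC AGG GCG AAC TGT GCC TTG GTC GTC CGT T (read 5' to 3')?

5′-AACGGACGACCAAGGCACAGTTCGCCCTGGATCC-3′

Complement each base (A↔T, G↔C): CCTAGGTCCCGCTTGACACGGAACCAGCAGGCAA. Then reverse.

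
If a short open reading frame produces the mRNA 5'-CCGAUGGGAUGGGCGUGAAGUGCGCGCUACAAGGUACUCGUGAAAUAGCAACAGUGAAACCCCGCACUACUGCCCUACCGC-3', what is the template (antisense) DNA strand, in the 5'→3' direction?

5'-GCGGTAGGGCAGTAGTGCGGGGTTTCACTGTTGCTATTTCACGAGTACCTTGTAGCGCGCACTTCACGCCCATCCCATCGG-3'

Replace U with T to get the coding DNA strand: CCGATGGGATGGGCGTGAAGTGCGCGCTACAAGGTACTCGTGAAATAGCAACAGTGAAACCCCGCACTACTGCCCTACCGC. The template strand is its reverse complement (complement GGCTACCCTACCCGCACTTCACGCGCGATGTTCCATGAGCACTTTATCGTTGTCACTTTGGGGCGTGATGACGGGATGGCG, then reverse).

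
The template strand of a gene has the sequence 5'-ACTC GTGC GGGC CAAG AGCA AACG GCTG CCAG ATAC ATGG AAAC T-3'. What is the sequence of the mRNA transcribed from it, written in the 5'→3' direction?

5′-AGUUUCCAUGUAUCUGGCAGCCGUUUGCUCUUGGCCCGCACGAGU-3′

The mRNA has the sequence of the coding strand (reverse complement of the template) with T→U. Reverse complement of ACTCGTGCGGGCCAAGAGCAAACGGCTGCCAGATACATGGAAACT is AGTTTCCATGTATCTGGCAGCCGTTTGCTCTTGGCCCGCACGAGT; then T→U.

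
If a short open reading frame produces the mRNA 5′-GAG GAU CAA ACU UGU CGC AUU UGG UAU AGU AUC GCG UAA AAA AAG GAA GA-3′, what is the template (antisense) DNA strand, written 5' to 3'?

5'-TCTTCCTTTTTTTACGCGATACTATACCAAATGCGACAAGTTTGATCCTC-3'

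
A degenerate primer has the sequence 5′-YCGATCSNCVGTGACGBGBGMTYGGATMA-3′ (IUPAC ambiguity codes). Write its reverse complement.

Standard pairs A↔T, G↔C; ambiguity codes pair Y↔R, M↔K, S↔S, B↔V, N↔N. Complement (RGCTAGSNGBCACTGCVCVCKARCCTAKT), then reverse for 5'→3'.

5'-TKATCCRAKCVCVCGTCACBGNSGATCGR-3'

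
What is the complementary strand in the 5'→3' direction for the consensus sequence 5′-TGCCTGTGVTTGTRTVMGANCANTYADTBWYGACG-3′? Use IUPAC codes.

5′-CGTCRWVAHTRANTGNTCKBAYACAABCACAGGCA-3′

Standard pairs A↔T, G↔C; ambiguity codes pair R↔Y, M↔K, W↔W, B↔V, D↔H, N↔N. Complement (ACGGACACBAACAYABKCTNGTNARTHAVWRCTGC), then reverse for 5'→3'.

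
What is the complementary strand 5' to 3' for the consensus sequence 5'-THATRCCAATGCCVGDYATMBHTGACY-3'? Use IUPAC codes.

Standard pairs A↔T, G↔C; ambiguity codes pair R↔Y, M↔K, B↔V, D↔H. Complement (ADTAYGGTTACGGBCHRTAKVDACTGR), then reverse for 5'→3'.

5'-RGTCADVKATRHCBGGCATTGGYATDA-3'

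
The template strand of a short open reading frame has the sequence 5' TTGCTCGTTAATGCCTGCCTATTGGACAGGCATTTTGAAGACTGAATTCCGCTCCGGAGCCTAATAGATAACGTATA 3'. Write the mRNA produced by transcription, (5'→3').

5'-UAUACGUUAUCUAUUAGGCUCCGGAGCGGAAUUCAGUCUUCAAAAUGCCUGUCCAAUAGGCAGGCAUUAACGAGCAA-3'

RNA polymerase reads the template 3'→5' and synthesizes mRNA 5'→3' by base-pairing (A→U, T→A, G↔C). The complement of the template is AACGAGCAATTACGGACGGATAACCTGTCCGTAAAACTTCTGACTTAAGGCGAGGCCTCGGATTATCTATTGCATAT; antiparallel, so 5'→3' the coding strand is TATACGTTATCTATTAGGCTCCGGAGCGGAATTCAGTCTTCAAAATGCCTGTCCAATAGGCAGGCATTAACGAGCAA. Replace T with U for the mRNA.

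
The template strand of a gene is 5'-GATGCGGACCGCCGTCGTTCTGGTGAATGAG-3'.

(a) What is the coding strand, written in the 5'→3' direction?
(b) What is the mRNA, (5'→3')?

(a) 5'-CTCATTCACCAGAACGACGGCGGTCCGCATC-3'
(b) 5′-CUCAUUCACCAGAACGACGGCGGUCCGCAUC-3′

(a) The coding strand is the reverse complement of the template: complement CTACGCCTGGCGGCAGCAAGACCACTTACTC, then reverse.
(b) mRNA has the coding-strand sequence with T→U.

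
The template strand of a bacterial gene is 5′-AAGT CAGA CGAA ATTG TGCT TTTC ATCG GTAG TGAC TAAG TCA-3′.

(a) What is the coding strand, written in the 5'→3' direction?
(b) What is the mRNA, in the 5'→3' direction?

(a) 5'-TGACTTAGTCACTACCGATGAAAAGCACAATTTCGTCTGACTT-3'
(b) 5'-UGACUUAGUCACUACCGAUGAAAAGCACAAUUUCGUCUGACUU-3'

(a) The coding strand is the reverse complement of the template: complement TTCAGTCTGCTTTAACACGAAAAGTAGCCATCACTGATTCAGT, then reverse.
(b) mRNA has the coding-strand sequence with T→U.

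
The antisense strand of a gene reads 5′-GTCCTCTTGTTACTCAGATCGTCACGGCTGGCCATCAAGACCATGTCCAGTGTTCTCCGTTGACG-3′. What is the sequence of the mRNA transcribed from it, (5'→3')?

RNA polymerase reads the template 3'→5' and synthesizes mRNA 5'→3' by base-pairing (A→U, T→A, G↔C). The complement of the template is CAGGAGAACAATGAGTCTAGCAGTGCCGACCGGTAGTTCTGGTACAGGTCACAAGAGGCAACTGC; antiparallel, so 5'→3' the coding strand is CGTCAACGGAGAACACTGGACATGGTCTTGATGGCCAGCCGTGACGATCTGAGTAACAAGAGGAC. Replace T with U for the mRNA.

5'-CGUCAACGGAGAACACUGGACAUGGUCUUGAUGGCCAGCCGUGACGAUCUGAGUAACAAGAGGAC-3'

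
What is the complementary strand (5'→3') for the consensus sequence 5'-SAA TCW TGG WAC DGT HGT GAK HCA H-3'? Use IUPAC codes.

Standard pairs A↔T, G↔C; ambiguity codes pair K↔M, W↔W, S↔S, D↔H. Complement (STTAGWACCWTGHCADCACTMDGTD), then reverse for 5'→3'.

5'-DTGDMTCACDACHGTWCCAWGATTS-3'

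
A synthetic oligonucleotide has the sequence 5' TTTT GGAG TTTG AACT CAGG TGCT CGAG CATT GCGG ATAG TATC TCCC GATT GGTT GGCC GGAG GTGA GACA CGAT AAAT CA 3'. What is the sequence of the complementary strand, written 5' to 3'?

5'-TGATTTATCGTGTCTCACCTCCGGCCAACCAATCGGGAGATACTATCCGCAATGCTCGAGCACCTGAGTTCAAACTCCAAAA-3'

The complement of TTTTGGAGTTTGAACTCAGGTGCTCGAGCATTGCGGATAGTATCTCCCGATTGGTTGGCCGGAGGTGAGACACGATAAATCA is AAAACCTCAAACTTGAGTCCACGAGCTCGTAACGCCTATCATAGAGGGCTAACCAACCGGCCTCCACTCTGTGCTATTTAGT (A↔T, G↔C). DNA strands are antiparallel, so the complementary strand runs 3'→5'; reversing gives the 5'→3' form.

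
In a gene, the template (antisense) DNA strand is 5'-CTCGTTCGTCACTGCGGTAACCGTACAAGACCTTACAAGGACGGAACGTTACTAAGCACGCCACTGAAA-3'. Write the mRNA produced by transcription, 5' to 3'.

5'-UUUCAGUGGCGUGCUUAGUAACGUUCCGUCCUUGUAAGGUCUUGUACGGUUACCGCAGUGACGAACGAG-3'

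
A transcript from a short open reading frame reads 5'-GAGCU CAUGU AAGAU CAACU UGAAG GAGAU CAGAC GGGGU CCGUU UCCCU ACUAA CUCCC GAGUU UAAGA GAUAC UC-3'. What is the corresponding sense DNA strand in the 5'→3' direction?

The coding DNA strand has the same 5'→3' sequence as the mRNA with U replaced by T.

5'-GAGCTCATGTAAGATCAACTTGAAGGAGATCAGACGGGGTCCGTTTCCCTACTAACTCCCGAGTTTAAGAGATACTC-3'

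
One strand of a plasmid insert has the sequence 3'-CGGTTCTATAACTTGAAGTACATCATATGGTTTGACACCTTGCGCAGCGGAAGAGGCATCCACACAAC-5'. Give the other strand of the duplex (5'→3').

5'-GCCAAGATATTGAACTTCATGTAGTATACCAAACTGTGGAACGCGTCGCCTTCTCCGTAGGTGTGTTG-3'

The strand is given 3'→5', so its complement runs 5'→3' in the same left-to-right order: pair each base A↔T, G↔C.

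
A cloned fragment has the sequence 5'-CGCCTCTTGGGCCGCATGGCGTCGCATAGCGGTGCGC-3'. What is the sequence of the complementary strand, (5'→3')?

5'-GCGCACCGCTATGCGACGCCATGCGGCCCAAGAGGCG-3'

The complement of CGCCTCTTGGGCCGCATGGCGTCGCATAGCGGTGCGC is GCGGAGAACCCGGCGTACCGCAGCGTATCGCCACGCG (A↔T, G↔C). DNA strands are antiparallel, so the complementary strand runs 3'→5'; reversing gives the 5'→3' form.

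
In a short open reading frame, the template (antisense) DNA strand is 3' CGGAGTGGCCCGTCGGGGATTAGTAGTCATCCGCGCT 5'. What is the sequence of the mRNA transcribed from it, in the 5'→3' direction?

Reading the template 3'→5' as shown, RNA polymerase pairs each base (A→U, T→A, G↔C) to build mRNA 5'→3' directly.

5'-GCCUCACCGGGCAGCCCCUAAUCAUCAGUAGGCGCGA-3'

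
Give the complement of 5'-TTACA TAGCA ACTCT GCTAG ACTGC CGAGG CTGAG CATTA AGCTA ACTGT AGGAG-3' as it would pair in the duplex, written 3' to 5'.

3′-AATGTATCGTTGAGACGATCTGACGGCTCCGACTCGTAATTCGATTGACATCCTC-5′

Base-pairing A↔T, G↔C gives the complement. The complementary strand is antiparallel, so paired with a 5'→3' strand it runs 3'→5'.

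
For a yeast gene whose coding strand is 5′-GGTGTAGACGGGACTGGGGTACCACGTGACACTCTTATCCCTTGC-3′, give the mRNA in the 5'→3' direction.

mRNA has the coding-strand sequence with U in place of T.

5'-GGUGUAGACGGGACUGGGGUACCACGUGACACUCUUAUCCCUUGC-3'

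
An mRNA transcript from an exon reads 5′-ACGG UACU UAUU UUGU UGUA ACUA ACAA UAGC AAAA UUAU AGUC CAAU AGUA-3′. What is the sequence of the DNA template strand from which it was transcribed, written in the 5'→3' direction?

5'-TACTATTGGACTATAATTTTGCTATTGTTAGTTACAACAAAATAAGTACCGT-3'

Replace U with T to get the coding DNA strand: ACGGTACTTATTTTGTTGTAACTAACAATAGCAAAATTATAGTCCAATAGTA. The template strand is its reverse complement (complement TGCCATGAATAAAACAACATTGATTGTTATCGTTTTAATATCAGGTTATCAT, then reverse).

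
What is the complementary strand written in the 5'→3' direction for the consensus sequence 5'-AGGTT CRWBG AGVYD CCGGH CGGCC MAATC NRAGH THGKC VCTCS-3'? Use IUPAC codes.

Standard pairs A↔T, G↔C; ambiguity codes pair R↔Y, M↔K, W↔W, S↔S, B↔V, D↔H, N↔N. Complement (TCCAAGYWVCTCBRHGGCCDGCCGGKTTAGNYTCDADCMGBGAGS), then reverse for 5'→3'.

5'-SGAGBGMCDADCTYNGATTKGGCCGDCCGGHRBCTCVWYGAACCT-3'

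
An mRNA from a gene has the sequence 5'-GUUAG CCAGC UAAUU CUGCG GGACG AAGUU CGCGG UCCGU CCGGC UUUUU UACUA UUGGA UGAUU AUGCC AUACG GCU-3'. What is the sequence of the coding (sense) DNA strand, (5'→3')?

The coding DNA strand has the same 5'→3' sequence as the mRNA with U replaced by T.

5'-GTTAGCCAGCTAATTCTGCGGGACGAAGTTCGCGGTCCGTCCGGCTTTTTTACTATTGGATGATTATGCCATACGGCT-3'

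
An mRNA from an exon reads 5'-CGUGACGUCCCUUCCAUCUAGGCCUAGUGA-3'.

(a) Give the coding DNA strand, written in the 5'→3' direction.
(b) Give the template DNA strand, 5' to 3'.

(a) The coding strand matches the mRNA with U→T.
(b) The template strand is the reverse complement of the coding strand.

(a) 5′-CGTGACGTCCCTTCCATCTAGGCCTAGTGA-3′
(b) 5'-TCACTAGGCCTAGATGGAAGGGACGTCACG-3'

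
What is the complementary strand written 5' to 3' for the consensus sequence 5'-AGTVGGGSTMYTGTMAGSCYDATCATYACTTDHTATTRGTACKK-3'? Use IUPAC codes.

5'-MMGTACYAATADHAAGTRATGATHRGSCTKACARKASCCCBACT-3'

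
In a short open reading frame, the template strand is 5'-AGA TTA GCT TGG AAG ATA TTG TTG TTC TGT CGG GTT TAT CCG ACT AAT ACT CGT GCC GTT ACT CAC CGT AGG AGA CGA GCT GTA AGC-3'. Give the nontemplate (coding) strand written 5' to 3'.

5'-GCTTACAGCTCGTCTCCTACGGTGAGTAACGGCACGAGTATTAGTCGGATAAACCCGACAGAACAACAATATCTTCCAAGCTAATCT-3'

The coding strand is complementary and antiparallel to the template: take the complement (A↔T, G↔C) and reverse.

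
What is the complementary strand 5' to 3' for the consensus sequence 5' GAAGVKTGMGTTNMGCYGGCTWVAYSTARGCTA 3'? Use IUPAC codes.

5'-TAGCYTASRTBWAGCCRGCKNAACKCAMBCTTC-3'

Standard pairs A↔T, G↔C; ambiguity codes pair R↔Y, M↔K, W↔W, S↔S, V↔B, N↔N. Complement (CTTCBMACKCAANKCGRCCGAWBTRSATYCGAT), then reverse for 5'→3'.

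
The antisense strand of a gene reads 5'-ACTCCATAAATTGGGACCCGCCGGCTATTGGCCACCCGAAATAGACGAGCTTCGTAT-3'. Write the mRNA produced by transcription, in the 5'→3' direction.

5'-AUACGAAGCUCGUCUAUUUCGGGUGGCCAAUAGCCGGCGGGUCCCAAUUUAUGGAGU-3'

RNA polymerase reads the template 3'→5' and synthesizes mRNA 5'→3' by base-pairing (A→U, T→A, G↔C). The complement of the template is TGAGGTATTTAACCCTGGGCGGCCGATAACCGGTGGGCTTTATCTGCTCGAAGCATA; antiparallel, so 5'→3' the coding strand is ATACGAAGCTCGTCTATTTCGGGTGGCCAATAGCCGGCGGGTCCCAATTTATGGAGT. Replace T with U for the mRNA.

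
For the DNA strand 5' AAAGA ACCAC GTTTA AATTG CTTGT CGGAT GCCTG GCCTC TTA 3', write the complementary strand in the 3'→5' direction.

3'-TTTCTTGGTGCAAATTTAACGAACAGCCTACGGACCGGAGAAT-5'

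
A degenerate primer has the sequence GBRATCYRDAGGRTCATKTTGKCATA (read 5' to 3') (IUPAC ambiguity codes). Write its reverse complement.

Standard pairs A↔T, G↔C; ambiguity codes pair R↔Y, K↔M, B↔V, D↔H. Complement (CVYTAGRYHTCCYAGTAMAACMGTAT), then reverse for 5'→3'.

5′-TATGMCAAMATGAYCCTHYRGATYVC-3′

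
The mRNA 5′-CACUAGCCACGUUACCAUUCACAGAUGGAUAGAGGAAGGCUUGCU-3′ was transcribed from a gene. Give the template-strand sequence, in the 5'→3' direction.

5′-AGCAAGCCTTCCTCTATCCATCTGTGAATGGTAACGTGGCTAGTG-3′

Replace U with T to get the coding DNA strand: CACTAGCCACGTTACCATTCACAGATGGATAGAGGAAGGCTTGCT. The template strand is its reverse complement (complement GTGATCGGTGCAATGGTAAGTGTCTACCTATCTCCTTCCGAACGA, then reverse).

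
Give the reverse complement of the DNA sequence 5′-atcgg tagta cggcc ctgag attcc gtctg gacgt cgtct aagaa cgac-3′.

5'-GTCGTTCTTAGACGACGTCCAGACGGAATCTCAGGGCCGTACTACCGAT-3'

Reading the sequence 3'→5' and pairing each base (A↔T, G↔C) gives the reverse complement directly.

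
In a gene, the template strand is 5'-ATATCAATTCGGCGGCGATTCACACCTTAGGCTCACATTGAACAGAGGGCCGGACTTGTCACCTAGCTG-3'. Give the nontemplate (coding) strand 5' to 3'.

5'-CAGCTAGGTGACAAGTCCGGCCCTCTGTTCAATGTGAGCCTAAGGTGTGAATCGCCGCCGAATTGATAT-3'

The coding strand is complementary and antiparallel to the template: take the complement (A↔T, G↔C) and reverse.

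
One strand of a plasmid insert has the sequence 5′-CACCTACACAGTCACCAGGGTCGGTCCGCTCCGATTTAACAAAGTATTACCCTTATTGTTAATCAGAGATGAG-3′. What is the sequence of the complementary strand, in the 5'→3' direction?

The complement of CACCTACACAGTCACCAGGGTCGGTCCGCTCCGATTTAACAAAGTATTACCCTTATTGTTAATCAGAGATGAG is GTGGATGTGTCAGTGGTCCCAGCCAGGCGAGGCTAAATTGTTTCATAATGGGAATAACAATTAGTCTCTACTC (A↔T, G↔C). DNA strands are antiparallel, so the complementary strand runs 3'→5'; reversing gives the 5'→3' form.

5'-CTCATCTCTGATTAACAATAAGGGTAATACTTTGTTAAATCGGAGCGGACCGACCCTGGTGACTGTGTAGGTG-3'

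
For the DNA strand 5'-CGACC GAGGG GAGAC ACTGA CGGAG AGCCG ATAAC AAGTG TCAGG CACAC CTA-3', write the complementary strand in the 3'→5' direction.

3′-GCTGGCTCCCCTCTGTGACTGCCTCTCGGCTATTGTTCACAGTCCGTGTGGAT-5′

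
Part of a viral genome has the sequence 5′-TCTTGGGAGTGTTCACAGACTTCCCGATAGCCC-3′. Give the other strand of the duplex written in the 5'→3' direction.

5′-GGGCTATCGGGAAGTCTGTGAACACTCCCAAGA-3′

Pairing A↔T and G↔C gives AGAACCCTCACAAGTGTCTGAAGGGCTATCGGG, running 3'→5'. Reverse for the 5'→3' convention.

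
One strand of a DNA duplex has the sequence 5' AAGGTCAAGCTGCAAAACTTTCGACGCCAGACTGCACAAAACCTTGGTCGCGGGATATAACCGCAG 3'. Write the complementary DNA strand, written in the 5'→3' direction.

5'-CTGCGGTTATATCCCGCGACCAAGGTTTTGTGCAGTCTGGCGTCGAAAGTTTTGCAGCTTGACCTT-3'

Pairing A↔T and G↔C gives TTCCAGTTCGACGTTTTGAAAGCTGCGGTCTGACGTGTTTTGGAACCAGCGCCCTATATTGGCGTC, running 3'→5'. Reverse for the 5'→3' convention.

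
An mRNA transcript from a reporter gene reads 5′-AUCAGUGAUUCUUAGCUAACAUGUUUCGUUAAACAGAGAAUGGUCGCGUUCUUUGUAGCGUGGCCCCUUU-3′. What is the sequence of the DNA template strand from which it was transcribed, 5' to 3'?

5'-AAAGGGGCCACGCTACAAAGAACGCGACCATTCTCTGTTTAACGAAACATGTTAGCTAAGAATCACTGAT-3'

Replace U with T to get the coding DNA strand: ATCAGTGATTCTTAGCTAACATGTTTCGTTAAACAGAGAATGGTCGCGTTCTTTGTAGCGTGGCCCCTTT. The template strand is its reverse complement (complement TAGTCACTAAGAATCGATTGTACAAAGCAATTTGTCTCTTACCAGCGCAAGAAACATCGCACCGGGGAAA, then reverse).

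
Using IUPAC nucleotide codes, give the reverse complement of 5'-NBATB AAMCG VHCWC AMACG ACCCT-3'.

5'-AGGGTCGTKTGWGDBCGKTTVATVN-3'

Standard pairs A↔T, G↔C; ambiguity codes pair M↔K, W↔W, B↔V, H↔D, N↔N. Complement (NVTAVTTKGCBDGWGTKTGCTGGGA), then reverse for 5'→3'.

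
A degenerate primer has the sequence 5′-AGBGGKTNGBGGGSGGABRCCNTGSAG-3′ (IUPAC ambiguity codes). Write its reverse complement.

5′-CTSCANGGYVTCCSCCCVCNAMCCVCT-3′

Standard pairs A↔T, G↔C; ambiguity codes pair R↔Y, K↔M, S↔S, B↔V, N↔N. Complement (TCVCCMANCVCCCSCCTVYGGNACSTC), then reverse for 5'→3'.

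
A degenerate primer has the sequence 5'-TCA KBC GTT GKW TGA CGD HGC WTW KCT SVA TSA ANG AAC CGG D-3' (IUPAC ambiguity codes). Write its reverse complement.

Standard pairs A↔T, G↔C; ambiguity codes pair K↔M, W↔W, S↔S, B↔V, D↔H, N↔N. Complement (AGTMVGCAACMWACTGCHDCGWAWMGASBTASTTNCTTGGCCH), then reverse for 5'→3'.

5'-HCCGGTTCNTTSATBSAGMWAWGCDHCGTCAWMCAACGVMTGA-3'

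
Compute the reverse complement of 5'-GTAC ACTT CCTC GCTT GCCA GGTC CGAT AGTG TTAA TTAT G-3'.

Reading the sequence 3'→5' and pairing each base (A↔T, G↔C) gives the reverse complement directly.

5'-CATAATTAACACTATCGGACCTGGCAAGCGAGGAAGTGTAC-3'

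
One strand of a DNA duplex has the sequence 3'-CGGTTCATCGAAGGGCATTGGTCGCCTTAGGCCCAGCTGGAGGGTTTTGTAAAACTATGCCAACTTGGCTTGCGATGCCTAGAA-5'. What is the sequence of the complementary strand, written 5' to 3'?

The strand is given 3'→5', so its complement runs 5'→3' in the same left-to-right order: pair each base A↔T, G↔C.

5'-GCCAAGTAGCTTCCCGTAACCAGCGGAATCCGGGTCGACCTCCCAAAACATTTTGATACGGTTGAACCGAACGCTACGGATCTT-3'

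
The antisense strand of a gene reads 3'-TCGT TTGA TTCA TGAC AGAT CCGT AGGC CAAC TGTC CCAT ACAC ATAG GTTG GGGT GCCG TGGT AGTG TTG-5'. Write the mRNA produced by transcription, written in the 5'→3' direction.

5'-AGCAAACUAAGUACUGUCUAGGCAUCCGGUUGACAGGGUAUGUGUAUCCAACCCCACGGCACCAUCACAAC-3'

Reading the template 3'→5' as shown, RNA polymerase pairs each base (A→U, T→A, G↔C) to build mRNA 5'→3' directly.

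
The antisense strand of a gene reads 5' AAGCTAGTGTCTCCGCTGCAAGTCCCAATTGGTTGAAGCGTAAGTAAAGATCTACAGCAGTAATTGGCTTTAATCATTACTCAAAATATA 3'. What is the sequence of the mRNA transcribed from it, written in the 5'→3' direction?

The mRNA has the sequence of the coding strand (reverse complement of the template) with T→U. Reverse complement of AAGCTAGTGTCTCCGCTGCAAGTCCCAATTGGTTGAAGCGTAAGTAAAGATCTACAGCAGTAATTGGCTTTAATCATTACTCAAAATATA is TATATTTTGAGTAATGATTAAAGCCAATTACTGCTGTAGATCTTTACTTACGCTTCAACCAATTGGGACTTGCAGCGGAGACACTAGCTT; then T→U.

5'-UAUAUUUUGAGUAAUGAUUAAAGCCAAUUACUGCUGUAGAUCUUUACUUACGCUUCAACCAAUUGGGACUUGCAGCGGAGACACUAGCUU-3'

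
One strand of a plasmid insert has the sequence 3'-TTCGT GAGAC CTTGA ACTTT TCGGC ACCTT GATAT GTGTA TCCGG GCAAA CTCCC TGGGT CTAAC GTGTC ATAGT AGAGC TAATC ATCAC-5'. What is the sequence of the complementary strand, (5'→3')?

The strand is given 3'→5', so its complement runs 5'→3' in the same left-to-right order: pair each base A↔T, G↔C.

5'-AAGCACTCTGGAACTTGAAAAGCCGTGGAACTATACACATAGGCCCGTTTGAGGGACCCAGATTGCACAGTATCATCTCGATTAGTAGTG-3'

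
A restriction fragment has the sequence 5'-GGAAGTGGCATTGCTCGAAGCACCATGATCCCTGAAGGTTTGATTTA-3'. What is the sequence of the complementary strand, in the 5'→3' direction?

5'-TAAATCAAACCTTCAGGGATCATGGTGCTTCGAGCAATGCCACTTCC-3'

Pairing A↔T and G↔C gives CCTTCACCGTAACGAGCTTCGTGGTACTAGGGACTTCCAAACTAAAT, running 3'→5'. Reverse for the 5'→3' convention.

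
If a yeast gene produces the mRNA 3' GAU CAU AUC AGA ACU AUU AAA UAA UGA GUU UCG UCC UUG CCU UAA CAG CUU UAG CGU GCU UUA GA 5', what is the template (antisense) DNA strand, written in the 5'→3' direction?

Written 5'→3' the mRNA is AGAUUUCGUGCGAUUUCGACAAUUCCGUUCCUGCUUUGAGUAAUAAAUUAUCAAGACUAUACUAG, so the coding DNA strand is AGATTTCGTGCGATTTCGACAATTCCGTTCCTGCTTTGAGTAATAAATTATCAAGACTATACTAG. The template is its reverse complement.

5'-CTAGTATAGTCTTGATAATTTATTACTCAAAGCAGGAACGGAATTGTCGAAATCGCACGAAATCT-3'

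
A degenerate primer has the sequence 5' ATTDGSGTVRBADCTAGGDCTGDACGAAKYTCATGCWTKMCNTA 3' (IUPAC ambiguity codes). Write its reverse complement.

5′-TANGKMAWGCATGARMTTCGTHCAGHCCTAGHTVYBACSCHAAT-3′

Standard pairs A↔T, G↔C; ambiguity codes pair R↔Y, M↔K, W↔W, S↔S, B↔V, D↔H, N↔N. Complement (TAAHCSCABYVTHGATCCHGACHTGCTTMRAGTACGWAMKGNAT), then reverse for 5'→3'.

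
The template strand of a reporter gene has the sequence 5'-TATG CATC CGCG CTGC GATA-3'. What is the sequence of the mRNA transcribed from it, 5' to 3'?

5′-UAUCGCAGCGCGGAUGCAUA-3′

RNA polymerase reads the template 3'→5' and synthesizes mRNA 5'→3' by base-pairing (A→U, T→A, G↔C). The complement of the template is ATACGTAGGCGCGACGCTAT; antiparallel, so 5'→3' the coding strand is TATCGCAGCGCGGATGCATA. Replace T with U for the mRNA.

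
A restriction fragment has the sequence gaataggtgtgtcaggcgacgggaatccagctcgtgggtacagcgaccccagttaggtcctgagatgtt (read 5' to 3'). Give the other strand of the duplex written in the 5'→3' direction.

5'-AACATCTCAGGACCTAACTGGGGTCGCTGTACCCACGAGCTGGATTCCCGTCGCCTGACACACCTATTC-3'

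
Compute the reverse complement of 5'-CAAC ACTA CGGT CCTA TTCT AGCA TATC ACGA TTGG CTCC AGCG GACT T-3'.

5'-AAGTCCGCTGGAGCCAATCGTGATATGCTAGAATAGGACCGTAGTGTTG-3'

Reading the sequence 3'→5' and pairing each base (A↔T, G↔C) gives the reverse complement directly.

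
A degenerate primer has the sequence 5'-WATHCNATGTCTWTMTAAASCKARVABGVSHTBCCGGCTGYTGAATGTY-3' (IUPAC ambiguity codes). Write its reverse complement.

5′-RACATTCARCAGCCGGVADSBCVTBYTMGSTTTAKAWAGACATNGDATW-3′

Standard pairs A↔T, G↔C; ambiguity codes pair R↔Y, M↔K, W↔W, S↔S, B↔V, H↔D, N↔N. Complement (WTADGNTACAGAWAKATTTSGMTYBTVCBSDAVGGCCGACRACTTACAR), then reverse for 5'→3'.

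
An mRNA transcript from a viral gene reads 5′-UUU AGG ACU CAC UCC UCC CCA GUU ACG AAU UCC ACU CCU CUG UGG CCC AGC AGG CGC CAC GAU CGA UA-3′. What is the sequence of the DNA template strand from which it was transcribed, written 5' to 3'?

5′-TATCGATCGTGGCGCCTGCTGGGCCACAGAGGAGTGGAATTCGTAACTGGGGAGGAGTGAGTCCTAAA-3′

Replace U with T to get the coding DNA strand: TTTAGGACTCACTCCTCCCCAGTTACGAATTCCACTCCTCTGTGGCCCAGCAGGCGCCACGATCGATA. The template strand is its reverse complement (complement AAATCCTGAGTGAGGAGGGGTCAATGCTTAAGGTGAGGAGACACCGGGTCGTCCGCGGTGCTAGCTAT, then reverse).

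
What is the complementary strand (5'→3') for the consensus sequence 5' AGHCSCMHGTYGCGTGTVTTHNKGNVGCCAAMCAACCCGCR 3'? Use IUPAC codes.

Standard pairs A↔T, G↔C; ambiguity codes pair R↔Y, M↔K, S↔S, H↔D, V↔B, N↔N. Complement (TCDGSGKDCARCGCACABAADNMCNBCGGTTKGTTGGGCGY), then reverse for 5'→3'.

5'-YGCGGGTTGKTTGGCBNCMNDAABACACGCRACDKGSGDCT-3'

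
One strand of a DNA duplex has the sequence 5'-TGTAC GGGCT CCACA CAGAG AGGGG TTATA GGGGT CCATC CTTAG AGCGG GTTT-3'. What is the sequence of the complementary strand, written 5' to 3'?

5'-AAACCCGCTCTAAGGATGGACCCCTATAACCCCTCTCTGTGTGGAGCCCGTACA-3'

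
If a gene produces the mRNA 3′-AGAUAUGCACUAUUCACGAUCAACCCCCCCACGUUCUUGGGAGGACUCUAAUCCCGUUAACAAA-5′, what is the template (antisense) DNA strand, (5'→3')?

Written 5'→3' the mRNA is AAACAAUUGCCCUAAUCUCAGGAGGGUUCUUGCACCCCCCCAACUAGCACUUAUCACGUAUAGA, so the coding DNA strand is AAACAATTGCCCTAATCTCAGGAGGGTTCTTGCACCCCCCCAACTAGCACTTATCACGTATAGA. The template is its reverse complement.

5'-TCTATACGTGATAAGTGCTAGTTGGGGGGGTGCAAGAACCCTCCTGAGATTAGGGCAATTGTTT-3'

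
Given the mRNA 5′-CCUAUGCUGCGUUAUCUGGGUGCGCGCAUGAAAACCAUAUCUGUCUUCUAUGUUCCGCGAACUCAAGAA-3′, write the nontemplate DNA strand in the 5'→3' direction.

The coding DNA strand has the same 5'→3' sequence as the mRNA with U replaced by T.

5'-CCTATGCTGCGTTATCTGGGTGCGCGCATGAAAACCATATCTGTCTTCTATGTTCCGCGAACTCAAGAA-3'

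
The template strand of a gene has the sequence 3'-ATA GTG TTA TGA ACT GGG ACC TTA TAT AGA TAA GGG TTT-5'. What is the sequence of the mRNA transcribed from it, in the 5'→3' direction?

Reading the template 3'→5' as shown, RNA polymerase pairs each base (A→U, T→A, G↔C) to build mRNA 5'→3' directly.

5'-UAUCACAAUACUUGACCCUGGAAUAUAUCUAUUCCCAAA-3'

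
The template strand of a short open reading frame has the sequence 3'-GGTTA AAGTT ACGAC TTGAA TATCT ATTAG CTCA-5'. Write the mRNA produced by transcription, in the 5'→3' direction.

Reading the template 3'→5' as shown, RNA polymerase pairs each base (A→U, T→A, G↔C) to build mRNA 5'→3' directly.

5'-CCAAUUUCAAUGCUGAACUUAUAGAUAAUCGAGU-3'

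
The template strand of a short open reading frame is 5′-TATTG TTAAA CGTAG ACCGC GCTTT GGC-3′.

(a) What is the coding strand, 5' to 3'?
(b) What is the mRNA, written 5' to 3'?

(a) 5'-GCCAAAGCGCGGTCTACGTTTAACAATA-3'
(b) 5'-GCCAAAGCGCGGUCUACGUUUAACAAUA-3'

(a) The coding strand is the reverse complement of the template: complement ATAACAATTTGCATCTGGCGCGAAACCG, then reverse.
(b) mRNA has the coding-strand sequence with T→U.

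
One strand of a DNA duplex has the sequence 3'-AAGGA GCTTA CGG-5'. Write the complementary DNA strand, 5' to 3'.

5′-TTCCTCGAATGCC-3′

The strand is given 3'→5', so its complement runs 5'→3' in the same left-to-right order: pair each base A↔T, G↔C.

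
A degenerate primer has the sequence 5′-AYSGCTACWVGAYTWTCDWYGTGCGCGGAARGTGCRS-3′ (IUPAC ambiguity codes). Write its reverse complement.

Standard pairs A↔T, G↔C; ambiguity codes pair R↔Y, W↔W, S↔S, D↔H, V↔B. Complement (TRSCGATGWBCTRAWAGHWRCACGCGCCTTYCACGYS), then reverse for 5'→3'.

5'-SYGCACYTTCCGCGCACRWHGAWARTCBWGTAGCSRT-3'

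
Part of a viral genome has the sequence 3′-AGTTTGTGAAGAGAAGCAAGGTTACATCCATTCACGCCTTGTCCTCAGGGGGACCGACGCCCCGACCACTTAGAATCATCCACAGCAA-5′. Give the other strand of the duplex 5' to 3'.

5'-TCAAACACTTCTCTTCGTTCCAATGTAGGTAAGTGCGGAACAGGAGTCCCCCTGGCTGCGGGGCTGGTGAATCTTAGTAGGTGTCGTT-3'

The strand is given 3'→5', so its complement runs 5'→3' in the same left-to-right order: pair each base A↔T, G↔C.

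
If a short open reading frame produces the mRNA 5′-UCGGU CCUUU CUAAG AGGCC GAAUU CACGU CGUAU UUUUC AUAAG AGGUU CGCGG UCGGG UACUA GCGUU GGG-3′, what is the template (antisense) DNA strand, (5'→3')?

5'-CCCAACGCTAGTACCCGACCGCGAACCTCTTATGAAAAATACGACGTGAATTCGGCCTCTTAGAAAGGACCGA-3'

Replace U with T to get the coding DNA strand: TCGGTCCTTTCTAAGAGGCCGAATTCACGTCGTATTTTTCATAAGAGGTTCGCGGTCGGGTACTAGCGTTGGG. The template strand is its reverse complement (complement AGCCAGGAAAGATTCTCCGGCTTAAGTGCAGCATAAAAAGTATTCTCCAAGCGCCAGCCCATGATCGCAACCC, then reverse).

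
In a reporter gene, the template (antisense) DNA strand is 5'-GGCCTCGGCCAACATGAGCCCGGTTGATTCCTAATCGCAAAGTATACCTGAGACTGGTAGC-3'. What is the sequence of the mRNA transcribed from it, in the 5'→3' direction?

5'-GCUACCAGUCUCAGGUAUACUUUGCGAUUAGGAAUCAACCGGGCUCAUGUUGGCCGAGGCC-3'

The mRNA has the sequence of the coding strand (reverse complement of the template) with T→U. Reverse complement of GGCCTCGGCCAACATGAGCCCGGTTGATTCCTAATCGCAAAGTATACCTGAGACTGGTAGC is GCTACCAGTCTCAGGTATACTTTGCGATTAGGAATCAACCGGGCTCATGTTGGCCGAGGCC; then T→U.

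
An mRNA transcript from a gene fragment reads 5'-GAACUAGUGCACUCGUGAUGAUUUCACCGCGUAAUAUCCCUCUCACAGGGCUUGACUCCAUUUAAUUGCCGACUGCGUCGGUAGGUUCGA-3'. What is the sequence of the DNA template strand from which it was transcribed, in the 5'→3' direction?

Replace U with T to get the coding DNA strand: GAACTAGTGCACTCGTGATGATTTCACCGCGTAATATCCCTCTCACAGGGCTTGACTCCATTTAATTGCCGACTGCGTCGGTAGGTTCGA. The template strand is its reverse complement (complement CTTGATCACGTGAGCACTACTAAAGTGGCGCATTATAGGGAGAGTGTCCCGAACTGAGGTAAATTAACGGCTGACGCAGCCATCCAAGCT, then reverse).

5′-TCGAACCTACCGACGCAGTCGGCAATTAAATGGAGTCAAGCCCTGTGAGAGGGATATTACGCGGTGAAATCATCACGAGTGCACTAGTTC-3′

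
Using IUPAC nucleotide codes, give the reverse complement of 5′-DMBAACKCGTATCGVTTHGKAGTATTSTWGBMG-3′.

5'-CKVCWASAATACTMCDAABCGATACGMGTTVKH-3'

Standard pairs A↔T, G↔C; ambiguity codes pair M↔K, W↔W, S↔S, B↔V, D↔H. Complement (HKVTTGMGCATAGCBAADCMTCATAASAWCVKC), then reverse for 5'→3'.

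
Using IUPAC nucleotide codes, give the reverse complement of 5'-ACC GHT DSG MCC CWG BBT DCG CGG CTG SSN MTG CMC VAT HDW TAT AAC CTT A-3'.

Standard pairs A↔T, G↔C; ambiguity codes pair M↔K, W↔W, S↔S, B↔V, D↔H, N↔N. Complement (TGGCDAHSCKGGGWCVVAHGCGCCGACSSNKACGKGBTADHWATATTGGAAT), then reverse for 5'→3'.

5'-TAAGGTTATAWHDATBGKGCAKNSSCAGCCGCGHAVVCWGGGKCSHADCGGT-3'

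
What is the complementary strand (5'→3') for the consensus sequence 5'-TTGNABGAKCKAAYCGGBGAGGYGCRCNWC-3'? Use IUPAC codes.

5'-GWNGYGCRCCTCVCCGRTTMGMTCVTNCAA-3'

Standard pairs A↔T, G↔C; ambiguity codes pair R↔Y, K↔M, W↔W, B↔V, N↔N. Complement (AACNTVCTMGMTTRGCCVCTCCRCGYGNWG), then reverse for 5'→3'.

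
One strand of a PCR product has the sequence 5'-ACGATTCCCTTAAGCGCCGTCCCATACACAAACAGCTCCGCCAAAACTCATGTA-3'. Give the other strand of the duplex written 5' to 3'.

Pairing A↔T and G↔C gives TGCTAAGGGAATTCGCGGCAGGGTATGTGTTTGTCGAGGCGGTTTTGAGTACAT, running 3'→5'. Reverse for the 5'→3' convention.

5′-TACATGAGTTTTGGCGGAGCTGTTTGTGTATGGGACGGCGCTTAAGGGAATCGT-3′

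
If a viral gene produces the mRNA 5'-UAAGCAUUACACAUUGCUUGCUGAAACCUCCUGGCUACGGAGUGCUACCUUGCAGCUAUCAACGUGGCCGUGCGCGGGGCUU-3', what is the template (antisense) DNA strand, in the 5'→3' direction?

5'-AAGCCCCGCGCACGGCCACGTTGATAGCTGCAAGGTAGCACTCCGTAGCCAGGAGGTTTCAGCAAGCAATGTGTAATGCTTA-3'

Replace U with T to get the coding DNA strand: TAAGCATTACACATTGCTTGCTGAAACCTCCTGGCTACGGAGTGCTACCTTGCAGCTATCAACGTGGCCGTGCGCGGGGCTT. The template strand is its reverse complement (complement ATTCGTAATGTGTAACGAACGACTTTGGAGGACCGATGCCTCACGATGGAACGTCGATAGTTGCACCGGCACGCGCCCCGAA, then reverse).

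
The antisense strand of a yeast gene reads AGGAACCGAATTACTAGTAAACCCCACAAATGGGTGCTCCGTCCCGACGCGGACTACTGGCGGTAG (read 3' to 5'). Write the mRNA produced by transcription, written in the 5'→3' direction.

Reading the template 3'→5' as shown, RNA polymerase pairs each base (A→U, T→A, G↔C) to build mRNA 5'→3' directly.

5'-UCCUUGGCUUAAUGAUCAUUUGGGGUGUUUACCCACGAGGCAGGGCUGCGCCUGAUGACCGCCAUC-3'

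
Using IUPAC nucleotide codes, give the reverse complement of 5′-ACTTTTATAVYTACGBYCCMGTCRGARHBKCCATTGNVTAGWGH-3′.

5′-DCWCTABNCAATGGMVDYTCYGACKGGRVCGTARBTATAAAAGT-3′

Standard pairs A↔T, G↔C; ambiguity codes pair R↔Y, M↔K, W↔W, B↔V, H↔D, N↔N. Complement (TGAAAATATBRATGCVRGGKCAGYCTYDVMGGTAACNBATCWCD), then reverse for 5'→3'.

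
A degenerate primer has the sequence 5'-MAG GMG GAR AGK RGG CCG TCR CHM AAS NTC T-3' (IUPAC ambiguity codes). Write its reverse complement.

5'-AGANSTTKDGYGACGGCCYMCTYTCCKCCTK-3'

Standard pairs A↔T, G↔C; ambiguity codes pair R↔Y, M↔K, S↔S, H↔D, N↔N. Complement (KTCCKCCTYTCMYCCGGCAGYGDKTTSNAGA), then reverse for 5'→3'.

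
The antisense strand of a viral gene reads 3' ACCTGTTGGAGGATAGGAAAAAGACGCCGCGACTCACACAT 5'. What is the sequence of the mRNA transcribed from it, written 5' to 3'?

5'-UGGACAACCUCCUAUCCUUUUUCUGCGGCGCUGAGUGUGUA-3'

Reading the template 3'→5' as shown, RNA polymerase pairs each base (A→U, T→A, G↔C) to build mRNA 5'→3' directly.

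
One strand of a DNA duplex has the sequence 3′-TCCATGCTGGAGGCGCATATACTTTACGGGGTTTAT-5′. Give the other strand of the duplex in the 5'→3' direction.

5′-AGGTACGACCTCCGCGTATATGAAATGCCCCAAATA-3′

The strand is given 3'→5', so its complement runs 5'→3' in the same left-to-right order: pair each base A↔T, G↔C.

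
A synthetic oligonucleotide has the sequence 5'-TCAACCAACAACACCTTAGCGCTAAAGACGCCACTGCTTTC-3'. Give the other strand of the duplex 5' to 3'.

5'-GAAAGCAGTGGCGTCTTTAGCGCTAAGGTGTTGTTGGTTGA-3'

The complement of TCAACCAACAACACCTTAGCGCTAAAGACGCCACTGCTTTC is AGTTGGTTGTTGTGGAATCGCGATTTCTGCGGTGACGAAAG (A↔T, G↔C). DNA strands are antiparallel, so the complementary strand runs 3'→5'; reversing gives the 5'→3' form.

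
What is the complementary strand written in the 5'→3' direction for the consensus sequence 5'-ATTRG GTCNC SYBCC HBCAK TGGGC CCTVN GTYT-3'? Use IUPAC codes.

5'-ARACNBAGGGCCCAMTGVDGGVRSGNGACCYAAT-3'

Standard pairs A↔T, G↔C; ambiguity codes pair R↔Y, K↔M, S↔S, B↔V, H↔D, N↔N. Complement (TAAYCCAGNGSRVGGDVGTMACCCGGGABNCARA), then reverse for 5'→3'.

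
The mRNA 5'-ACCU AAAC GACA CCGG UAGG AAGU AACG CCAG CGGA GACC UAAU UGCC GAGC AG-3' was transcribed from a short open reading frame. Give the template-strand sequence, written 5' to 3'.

5'-CTGCTCGGCAATTAGGTCTCCGCTGGCGTTACTTCCTACCGGTGTCGTTTAGGT-3'

Replace U with T to get the coding DNA strand: ACCTAAACGACACCGGTAGGAAGTAACGCCAGCGGAGACCTAATTGCCGAGCAG. The template strand is its reverse complement (complement TGGATTTGCTGTGGCCATCCTTCATTGCGGTCGCCTCTGGATTAACGGCTCGTC, then reverse).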